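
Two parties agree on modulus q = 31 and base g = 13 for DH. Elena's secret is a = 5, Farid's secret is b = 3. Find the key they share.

Farid sends B = g^b mod q = 13^3 mod 31.
13^1 ≡ 13 (mod 31)
13^2 = (13^1)^2 ≡ 13^2 = 169 ≡ 14 (mod 31)
13^3 = 13^2 · 13^1 ≡ 14 · 13 ≡ 27 (mod 31).
So B = 27. Elena then computes K = B^a mod q = 27^5 mod 31.
27^1 ≡ 27 (mod 31)
27^2 = (27^1)^2 ≡ 27^2 = 729 ≡ 16 (mod 31)
27^4 = (27^2)^2 ≡ 16^2 = 256 ≡ 8 (mod 31)
27^5 = 27^4 · 27^1 ≡ 8 · 27 ≡ 30 (mod 31).

30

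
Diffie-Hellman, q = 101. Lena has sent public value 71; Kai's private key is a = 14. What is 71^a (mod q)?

Shared key K = 71^14 mod 101.
71^1 ≡ 71 (mod 101)
71^2 = (71^1)^2 ≡ 71^2 = 5041 ≡ 92 (mod 101)
71^4 = (71^2)^2 ≡ 92^2 = 8464 ≡ 81 (mod 101)
71^8 = (71^4)^2 ≡ 81^2 = 6561 ≡ 97 (mod 101)
71^14 = 71^8 · 71^4 · 71^2 ≡ 97 · 81 · 92 ≡ 88 (mod 101).

88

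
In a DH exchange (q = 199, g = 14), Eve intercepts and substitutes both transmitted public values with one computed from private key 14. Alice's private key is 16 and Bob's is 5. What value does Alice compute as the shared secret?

65

Alice receives Eve's public value M = 14^14 mod 199 instead of the honest one.
14^1 ≡ 14 (mod 199)
14^2 = (14^1)^2 ≡ 14^2 = 196 ≡ 196 (mod 199)
14^4 = (14^2)^2 ≡ 196^2 = 38416 ≡ 9 (mod 199)
14^8 = (14^4)^2 ≡ 9^2 = 81 ≡ 81 (mod 199)
14^14 = 14^8 · 14^4 · 14^2 ≡ 81 · 9 · 196 ≡ 2 (mod 199).
So M = 2. Alice computes K = M^16 mod 199.
2^1 ≡ 2 (mod 199)
2^2 = (2^1)^2 ≡ 2^2 = 4 ≡ 4 (mod 199)
2^4 = (2^2)^2 ≡ 4^2 = 16 ≡ 16 (mod 199)
2^8 = (2^4)^2 ≡ 16^2 = 256 ≡ 57 (mod 199)
2^16 = (2^8)^2 ≡ 57^2 = 3249 ≡ 65 (mod 199)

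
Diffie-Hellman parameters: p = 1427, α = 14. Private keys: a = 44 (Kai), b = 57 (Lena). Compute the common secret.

Lena sends B = α^b mod p = 14^57 mod 1427.
14^1 ≡ 14 (mod 1427)
14^2 = (14^1)^2 ≡ 14^2 = 196 ≡ 196 (mod 1427)
14^4 = (14^2)^2 ≡ 196^2 = 38416 ≡ 1314 (mod 1427)
14^8 = (14^4)^2 ≡ 1314^2 = 1726596 ≡ 1353 (mod 1427)
14^16 = (14^8)^2 ≡ 1353^2 = 1830609 ≡ 1195 (mod 1427)
14^32 = (14^16)^2 ≡ 1195^2 = 1428025 ≡ 1025 (mod 1427)
14^57 = 14^32 · 14^16 · 14^8 · 14^1 ≡ 1025 · 1195 · 1353 · 14 ≡ 666 (mod 1427).
So B = 666. Kai then computes K = B^a mod p = 666^44 mod 1427.
666^1 ≡ 666 (mod 1427)
666^2 = (666^1)^2 ≡ 666^2 = 443556 ≡ 1186 (mod 1427)
666^4 = (666^2)^2 ≡ 1186^2 = 1406596 ≡ 1001 (mod 1427)
666^8 = (666^4)^2 ≡ 1001^2 = 1002001 ≡ 247 (mod 1427)
666^16 = (666^8)^2 ≡ 247^2 = 61009 ≡ 1075 (mod 1427)
666^32 = (666^16)^2 ≡ 1075^2 = 1155625 ≡ 1182 (mod 1427)
666^44 = 666^32 · 666^8 · 666^4 ≡ 1182 · 247 · 1001 ≡ 635 (mod 1427).

635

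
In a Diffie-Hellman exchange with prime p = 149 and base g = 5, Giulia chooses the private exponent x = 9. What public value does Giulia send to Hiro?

Public value = 5^9 mod 149.
5^1 ≡ 5 (mod 149)
5^2 = (5^1)^2 ≡ 5^2 = 25 ≡ 25 (mod 149)
5^4 = (5^2)^2 ≡ 25^2 = 625 ≡ 29 (mod 149)
5^8 = (5^4)^2 ≡ 29^2 = 841 ≡ 96 (mod 149)
5^9 = 5^8 · 5^1 ≡ 96 · 5 ≡ 33 (mod 149).

33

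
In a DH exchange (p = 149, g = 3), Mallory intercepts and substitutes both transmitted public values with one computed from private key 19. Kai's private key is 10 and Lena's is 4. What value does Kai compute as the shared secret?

Kai receives Mallory's public value M = 3^19 mod 149 instead of the honest one.
3^1 ≡ 3 (mod 149)
3^2 = (3^1)^2 ≡ 3^2 = 9 ≡ 9 (mod 149)
3^4 = (3^2)^2 ≡ 9^2 = 81 ≡ 81 (mod 149)
3^8 = (3^4)^2 ≡ 81^2 = 6561 ≡ 5 (mod 149)
3^16 = (3^8)^2 ≡ 5^2 = 25 ≡ 25 (mod 149)
3^19 = 3^16 · 3^2 · 3^1 ≡ 25 · 9 · 3 ≡ 79 (mod 149).
So M = 79. Kai computes K = M^10 mod 149.
79^1 ≡ 79 (mod 149)
79^2 = (79^1)^2 ≡ 79^2 = 6241 ≡ 132 (mod 149)
79^4 = (79^2)^2 ≡ 132^2 = 17424 ≡ 140 (mod 149)
79^8 = (79^4)^2 ≡ 140^2 = 19600 ≡ 81 (mod 149)
79^10 = 79^8 · 79^2 ≡ 81 · 132 ≡ 113 (mod 149).

113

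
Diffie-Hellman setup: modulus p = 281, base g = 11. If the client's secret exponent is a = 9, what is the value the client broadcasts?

259

Public value = 11^9 mod 281.
11^1 ≡ 11 (mod 281)
11^2 = (11^1)^2 ≡ 11^2 = 121 ≡ 121 (mod 281)
11^4 = (11^2)^2 ≡ 121^2 = 14641 ≡ 29 (mod 281)
11^8 = (11^4)^2 ≡ 29^2 = 841 ≡ 279 (mod 281)
11^9 = 11^8 · 11^1 ≡ 279 · 11 ≡ 259 (mod 281).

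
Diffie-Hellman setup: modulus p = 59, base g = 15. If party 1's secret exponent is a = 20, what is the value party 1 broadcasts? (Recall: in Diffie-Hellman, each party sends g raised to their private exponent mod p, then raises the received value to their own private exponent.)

7

Public value = 15^20 mod 59.
15^1 ≡ 15 (mod 59)
15^2 = (15^1)^2 ≡ 15^2 = 225 ≡ 48 (mod 59)
15^4 = (15^2)^2 ≡ 48^2 = 2304 ≡ 3 (mod 59)
15^8 = (15^4)^2 ≡ 3^2 = 9 ≡ 9 (mod 59)
15^16 = (15^8)^2 ≡ 9^2 = 81 ≡ 22 (mod 59)
15^20 = 15^16 · 15^4 ≡ 22 · 3 ≡ 7 (mod 59).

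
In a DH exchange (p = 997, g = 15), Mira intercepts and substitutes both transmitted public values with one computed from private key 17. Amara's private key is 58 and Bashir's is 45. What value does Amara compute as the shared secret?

506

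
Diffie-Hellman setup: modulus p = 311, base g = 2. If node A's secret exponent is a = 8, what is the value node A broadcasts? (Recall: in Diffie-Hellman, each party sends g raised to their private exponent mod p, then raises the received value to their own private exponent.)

Public value = 2^8 (mod 311).
2^1 ≡ 2 (mod 311)
2^2 = (2^1)^2 ≡ 2^2 = 4 ≡ 4 (mod 311)
2^4 = (2^2)^2 ≡ 4^2 = 16 ≡ 16 (mod 311)
2^8 = (2^4)^2 ≡ 16^2 = 256 ≡ 256 (mod 311)

256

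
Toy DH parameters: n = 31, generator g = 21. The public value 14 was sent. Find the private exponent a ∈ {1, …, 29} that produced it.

Try successive powers of 21 modulo 31:
21^1 ≡ 21
21^2 ≡ 7
21^3 ≡ 23
21^4 ≡ 18
21^5 ≡ 6
21^6 ≡ 2
21^7 ≡ 11
21^8 ≡ 14
Found: a = 8.

8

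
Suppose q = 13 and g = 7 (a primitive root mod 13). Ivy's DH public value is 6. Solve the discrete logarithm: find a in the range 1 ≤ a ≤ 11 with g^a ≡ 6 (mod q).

Try successive powers of 7 modulo 13:
7^1 ≡ 7
7^2 ≡ 10
7^3 ≡ 5
7^4 ≡ 9
7^5 ≡ 11
7^6 ≡ 12
7^7 ≡ 6
Found: a = 7.

7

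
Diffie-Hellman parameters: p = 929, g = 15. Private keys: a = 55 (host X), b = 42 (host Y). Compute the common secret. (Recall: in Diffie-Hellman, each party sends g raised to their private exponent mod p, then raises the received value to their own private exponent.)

157

Host Y sends B = g^b mod p = 15^42 mod 929.
15^1 ≡ 15 (mod 929)
15^2 = (15^1)^2 ≡ 15^2 = 225 ≡ 225 (mod 929)
15^4 = (15^2)^2 ≡ 225^2 = 50625 ≡ 459 (mod 929)
15^8 = (15^4)^2 ≡ 459^2 = 210681 ≡ 727 (mod 929)
15^16 = (15^8)^2 ≡ 727^2 = 528529 ≡ 857 (mod 929)
15^32 = (15^16)^2 ≡ 857^2 = 734449 ≡ 539 (mod 929)
15^42 = 15^32 · 15^8 · 15^2 ≡ 539 · 727 · 225 ≡ 180 (mod 929).
So B = 180. Host X then computes K = B^a mod p = 180^55 mod 929.
180^1 ≡ 180 (mod 929)
180^2 = (180^1)^2 ≡ 180^2 = 32400 ≡ 814 (mod 929)
180^4 = (180^2)^2 ≡ 814^2 = 662596 ≡ 219 (mod 929)
180^8 = (180^4)^2 ≡ 219^2 = 47961 ≡ 582 (mod 929)
180^16 = (180^8)^2 ≡ 582^2 = 338724 ≡ 568 (mod 929)
180^32 = (180^16)^2 ≡ 568^2 = 322624 ≡ 261 (mod 929)
180^55 = 180^32 · 180^16 · 180^4 · 180^2 · 180^1 ≡ 261 · 568 · 219 · 814 · 180 ≡ 157 (mod 929).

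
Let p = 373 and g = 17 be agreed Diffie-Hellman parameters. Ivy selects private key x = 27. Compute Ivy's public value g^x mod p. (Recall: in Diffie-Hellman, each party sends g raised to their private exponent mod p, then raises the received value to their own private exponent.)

Public value = 17^27 mod 373.
17^1 ≡ 17 (mod 373)
17^2 = (17^1)^2 ≡ 17^2 = 289 ≡ 289 (mod 373)
17^4 = (17^2)^2 ≡ 289^2 = 83521 ≡ 342 (mod 373)
17^8 = (17^4)^2 ≡ 342^2 = 116964 ≡ 215 (mod 373)
17^16 = (17^8)^2 ≡ 215^2 = 46225 ≡ 346 (mod 373)
17^27 = 17^16 · 17^8 · 17^2 · 17^1 ≡ 346 · 215 · 289 · 17 ≡ 361 (mod 373).

361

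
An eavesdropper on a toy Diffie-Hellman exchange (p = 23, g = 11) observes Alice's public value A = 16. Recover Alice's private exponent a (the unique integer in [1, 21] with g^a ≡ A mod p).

Try successive powers of 11 modulo 23:
11^1 ≡ 11
11^2 ≡ 6
11^3 ≡ 20
11^4 ≡ 13
11^5 ≡ 5
11^6 ≡ 9
11^7 ≡ 7
11^8 ≡ 8
11^9 ≡ 19
11^10 ≡ 2
11^11 ≡ 22
11^12 ≡ 12
11^13 ≡ 17
11^14 ≡ 3
11^15 ≡ 10
11^16 ≡ 18
11^17 ≡ 14
11^18 ≡ 16
Found: a = 18.

18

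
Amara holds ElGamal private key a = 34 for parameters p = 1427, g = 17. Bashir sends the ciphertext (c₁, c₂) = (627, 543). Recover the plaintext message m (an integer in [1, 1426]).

1311

Shared mask s = c₁^a mod p = 627^34 mod 1427.
627^1 ≡ 627 (mod 1427)
627^2 = (627^1)^2 ≡ 627^2 = 393129 ≡ 704 (mod 1427)
627^4 = (627^2)^2 ≡ 704^2 = 495616 ≡ 447 (mod 1427)
627^8 = (627^4)^2 ≡ 447^2 = 199809 ≡ 29 (mod 1427)
627^16 = (627^8)^2 ≡ 29^2 = 841 ≡ 841 (mod 1427)
627^32 = (627^16)^2 ≡ 841^2 = 707281 ≡ 916 (mod 1427)
627^34 = 627^32 · 627^2 ≡ 916 · 704 ≡ 1287 (mod 1427).
So s = 1287; s⁻¹ ≡ 846 (mod 1427).
m = c₂ · s⁻¹ mod 1427 = 543 · 846 mod 1427 = 1311.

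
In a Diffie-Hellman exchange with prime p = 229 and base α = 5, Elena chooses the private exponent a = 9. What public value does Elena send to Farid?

213

Public value = 5^9 mod 229.
5^1 ≡ 5 (mod 229)
5^2 = (5^1)^2 ≡ 5^2 = 25 ≡ 25 (mod 229)
5^4 = (5^2)^2 ≡ 25^2 = 625 ≡ 167 (mod 229)
5^8 = (5^4)^2 ≡ 167^2 = 27889 ≡ 180 (mod 229)
5^9 = 5^8 · 5^1 ≡ 180 · 5 ≡ 213 (mod 229).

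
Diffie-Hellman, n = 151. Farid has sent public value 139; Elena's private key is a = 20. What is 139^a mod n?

Shared key K = 139^20 mod 151.
139^1 ≡ 139 (mod 151)
139^2 = (139^1)^2 ≡ 139^2 = 19321 ≡ 144 (mod 151)
139^4 = (139^2)^2 ≡ 144^2 = 20736 ≡ 49 (mod 151)
139^8 = (139^4)^2 ≡ 49^2 = 2401 ≡ 136 (mod 151)
139^16 = (139^8)^2 ≡ 136^2 = 18496 ≡ 74 (mod 151)
139^20 = 139^16 · 139^4 ≡ 74 · 49 ≡ 2 (mod 151).

2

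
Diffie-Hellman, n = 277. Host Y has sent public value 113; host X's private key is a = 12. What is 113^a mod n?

256

Shared key K = 113^12 mod 277.
113^1 ≡ 113 (mod 277)
113^2 = (113^1)^2 ≡ 113^2 = 12769 ≡ 27 (mod 277)
113^4 = (113^2)^2 ≡ 27^2 = 729 ≡ 175 (mod 277)
113^8 = (113^4)^2 ≡ 175^2 = 30625 ≡ 155 (mod 277)
113^12 = 113^8 · 113^4 ≡ 155 · 175 ≡ 256 (mod 277).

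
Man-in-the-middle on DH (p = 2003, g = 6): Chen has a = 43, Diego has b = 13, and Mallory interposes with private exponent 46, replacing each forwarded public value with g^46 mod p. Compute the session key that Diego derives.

Diego receives Mallory's public value M = 6^46 mod 2003 instead of the honest one.
6^1 ≡ 6 (mod 2003)
6^2 = (6^1)^2 ≡ 6^2 = 36 ≡ 36 (mod 2003)
6^4 = (6^2)^2 ≡ 36^2 = 1296 ≡ 1296 (mod 2003)
6^8 = (6^4)^2 ≡ 1296^2 = 1679616 ≡ 1102 (mod 2003)
6^16 = (6^8)^2 ≡ 1102^2 = 1214404 ≡ 586 (mod 2003)
6^32 = (6^16)^2 ≡ 586^2 = 343396 ≡ 883 (mod 2003)
6^46 = 6^32 · 6^8 · 6^4 · 6^2 ≡ 883 · 1102 · 1296 · 36 ≡ 241 (mod 2003).
So M = 241. Diego computes K = M^13 mod 2003.
241^1 ≡ 241 (mod 2003)
241^2 = (241^1)^2 ≡ 241^2 = 58081 ≡ 1997 (mod 2003)
241^4 = (241^2)^2 ≡ 1997^2 = 3988009 ≡ 36 (mod 2003)
241^8 = (241^4)^2 ≡ 36^2 = 1296 ≡ 1296 (mod 2003)
241^13 = 241^8 · 241^4 · 241^1 ≡ 1296 · 36 · 241 ≡ 1257 (mod 2003).

1257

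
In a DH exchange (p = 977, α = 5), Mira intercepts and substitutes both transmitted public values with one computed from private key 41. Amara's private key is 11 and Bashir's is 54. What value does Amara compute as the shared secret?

773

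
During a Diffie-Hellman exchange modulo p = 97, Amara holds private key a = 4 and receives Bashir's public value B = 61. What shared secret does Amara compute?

Shared key K = 61^4 mod 97.
61^1 ≡ 61 (mod 97)
61^2 = (61^1)^2 ≡ 61^2 = 3721 ≡ 35 (mod 97)
61^4 = (61^2)^2 ≡ 35^2 = 1225 ≡ 61 (mod 97)

61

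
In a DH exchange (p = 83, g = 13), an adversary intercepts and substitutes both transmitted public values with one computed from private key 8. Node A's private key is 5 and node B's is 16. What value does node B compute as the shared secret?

49

Node B receives an adversary's public value M = 13^8 mod 83 instead of the honest one.
13^1 ≡ 13 (mod 83)
13^2 = (13^1)^2 ≡ 13^2 = 169 ≡ 3 (mod 83)
13^4 = (13^2)^2 ≡ 3^2 = 9 ≡ 9 (mod 83)
13^8 = (13^4)^2 ≡ 9^2 = 81 ≡ 81 (mod 83)
So M = 81. Node B computes K = M^16 mod 83.
81^1 ≡ 81 (mod 83)
81^2 = (81^1)^2 ≡ 81^2 = 6561 ≡ 4 (mod 83)
81^4 = (81^2)^2 ≡ 4^2 = 16 ≡ 16 (mod 83)
81^8 = (81^4)^2 ≡ 16^2 = 256 ≡ 7 (mod 83)
81^16 = (81^8)^2 ≡ 7^2 = 49 ≡ 49 (mod 83)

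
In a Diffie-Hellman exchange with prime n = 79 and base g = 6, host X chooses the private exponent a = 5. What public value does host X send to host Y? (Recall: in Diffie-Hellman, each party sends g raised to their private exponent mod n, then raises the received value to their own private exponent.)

34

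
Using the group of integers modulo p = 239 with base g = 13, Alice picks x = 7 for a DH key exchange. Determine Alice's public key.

Public value = 13^7 mod 239.
13^1 ≡ 13 (mod 239)
13^2 = (13^1)^2 ≡ 13^2 = 169 ≡ 169 (mod 239)
13^4 = (13^2)^2 ≡ 169^2 = 28561 ≡ 120 (mod 239)
13^7 = 13^4 · 13^2 · 13^1 ≡ 120 · 169 · 13 ≡ 23 (mod 239).

23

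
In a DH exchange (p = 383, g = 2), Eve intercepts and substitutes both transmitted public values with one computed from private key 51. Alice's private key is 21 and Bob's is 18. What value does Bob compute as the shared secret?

Bob receives Eve's public value M = 2^51 mod 383 instead of the honest one.
2^1 ≡ 2 (mod 383)
2^2 = (2^1)^2 ≡ 2^2 = 4 ≡ 4 (mod 383)
2^4 = (2^2)^2 ≡ 4^2 = 16 ≡ 16 (mod 383)
2^8 = (2^4)^2 ≡ 16^2 = 256 ≡ 256 (mod 383)
2^16 = (2^8)^2 ≡ 256^2 = 65536 ≡ 43 (mod 383)
2^32 = (2^16)^2 ≡ 43^2 = 1849 ≡ 317 (mod 383)
2^51 = 2^32 · 2^16 · 2^2 · 2^1 ≡ 317 · 43 · 4 · 2 ≡ 276 (mod 383).
So M = 276. Bob computes K = M^18 mod 383.
276^1 ≡ 276 (mod 383)
276^2 = (276^1)^2 ≡ 276^2 = 76176 ≡ 342 (mod 383)
276^4 = (276^2)^2 ≡ 342^2 = 116964 ≡ 149 (mod 383)
276^8 = (276^4)^2 ≡ 149^2 = 22201 ≡ 370 (mod 383)
276^16 = (276^8)^2 ≡ 370^2 = 136900 ≡ 169 (mod 383)
276^18 = 276^16 · 276^2 ≡ 169 · 342 ≡ 348 (mod 383).

348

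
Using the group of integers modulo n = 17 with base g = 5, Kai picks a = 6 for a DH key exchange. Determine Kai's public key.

Public value = 5^6 mod 17.
5^1 ≡ 5 (mod 17)
5^2 = (5^1)^2 ≡ 5^2 = 25 ≡ 8 (mod 17)
5^4 = (5^2)^2 ≡ 8^2 = 64 ≡ 13 (mod 17)
5^6 = 5^4 · 5^2 ≡ 13 · 8 ≡ 2 (mod 17).

2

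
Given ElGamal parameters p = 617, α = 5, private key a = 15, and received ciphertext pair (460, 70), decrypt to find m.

556

Shared mask s = c₁^a mod p = 460^15 mod 617.
460^1 ≡ 460 (mod 617)
460^2 = (460^1)^2 ≡ 460^2 = 211600 ≡ 586 (mod 617)
460^4 = (460^2)^2 ≡ 586^2 = 343396 ≡ 344 (mod 617)
460^8 = (460^4)^2 ≡ 344^2 = 118336 ≡ 489 (mod 617)
460^15 = 460^8 · 460^4 · 460^2 · 460^1 ≡ 489 · 344 · 586 · 460 ≡ 100 (mod 617).
So s = 100; s⁻¹ ≡ 290 (mod 617).
m = c₂ · s⁻¹ mod 617 = 70 · 290 mod 617 = 556.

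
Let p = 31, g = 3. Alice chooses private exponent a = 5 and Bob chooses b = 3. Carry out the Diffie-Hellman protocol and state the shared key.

30

Alice sends A = g^a mod p = 3^5 mod 31.
3^1 ≡ 3 (mod 31)
3^2 = (3^1)^2 ≡ 3^2 = 9 ≡ 9 (mod 31)
3^4 = (3^2)^2 ≡ 9^2 = 81 ≡ 19 (mod 31)
3^5 = 3^4 · 3^1 ≡ 19 · 3 ≡ 26 (mod 31).
So A = 26. Bob then computes K = A^b mod p = 26^3 mod 31.
26^1 ≡ 26 (mod 31)
26^2 = (26^1)^2 ≡ 26^2 = 676 ≡ 25 (mod 31)
26^3 = 26^2 · 26^1 ≡ 25 · 26 ≡ 30 (mod 31).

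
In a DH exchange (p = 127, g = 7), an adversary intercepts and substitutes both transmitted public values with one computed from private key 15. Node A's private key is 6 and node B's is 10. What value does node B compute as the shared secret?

Node B receives an adversary's public value M = 7^15 mod 127 instead of the honest one.
7^1 ≡ 7 (mod 127)
7^2 = (7^1)^2 ≡ 7^2 = 49 ≡ 49 (mod 127)
7^4 = (7^2)^2 ≡ 49^2 = 2401 ≡ 115 (mod 127)
7^8 = (7^4)^2 ≡ 115^2 = 13225 ≡ 17 (mod 127)
7^15 = 7^8 · 7^4 · 7^2 · 7^1 ≡ 17 · 115 · 49 · 7 ≡ 5 (mod 127).
So M = 5. Node B computes K = M^10 mod 127.
5^1 ≡ 5 (mod 127)
5^2 = (5^1)^2 ≡ 5^2 = 25 ≡ 25 (mod 127)
5^4 = (5^2)^2 ≡ 25^2 = 625 ≡ 117 (mod 127)
5^8 = (5^4)^2 ≡ 117^2 = 13689 ≡ 100 (mod 127)
5^10 = 5^8 · 5^2 ≡ 100 · 25 ≡ 87 (mod 127).

87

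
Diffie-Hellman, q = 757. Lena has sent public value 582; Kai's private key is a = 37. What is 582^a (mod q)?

Shared key K = 582^37 mod 757.
582^1 ≡ 582 (mod 757)
582^2 = (582^1)^2 ≡ 582^2 = 338724 ≡ 345 (mod 757)
582^4 = (582^2)^2 ≡ 345^2 = 119025 ≡ 176 (mod 757)
582^8 = (582^4)^2 ≡ 176^2 = 30976 ≡ 696 (mod 757)
582^16 = (582^8)^2 ≡ 696^2 = 484416 ≡ 693 (mod 757)
582^32 = (582^16)^2 ≡ 693^2 = 480249 ≡ 311 (mod 757)
582^37 = 582^32 · 582^4 · 582^1 ≡ 311 · 176 · 582 ≡ 278 (mod 757).

278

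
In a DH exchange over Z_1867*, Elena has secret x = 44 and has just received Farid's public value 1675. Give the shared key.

Shared key K = 1675^44 mod 1867.
1675^1 ≡ 1675 (mod 1867)
1675^2 = (1675^1)^2 ≡ 1675^2 = 2805625 ≡ 1391 (mod 1867)
1675^4 = (1675^2)^2 ≡ 1391^2 = 1934881 ≡ 669 (mod 1867)
1675^8 = (1675^4)^2 ≡ 669^2 = 447561 ≡ 1348 (mod 1867)
1675^16 = (1675^8)^2 ≡ 1348^2 = 1817104 ≡ 513 (mod 1867)
1675^32 = (1675^16)^2 ≡ 513^2 = 263169 ≡ 1789 (mod 1867)
1675^44 = 1675^32 · 1675^8 · 1675^4 ≡ 1789 · 1348 · 669 ≡ 1623 (mod 1867).

1623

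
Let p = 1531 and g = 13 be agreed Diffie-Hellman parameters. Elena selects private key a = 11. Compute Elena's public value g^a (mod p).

Public value = 13^11 (mod 1531).
13^1 ≡ 13 (mod 1531)
13^2 = (13^1)^2 ≡ 13^2 = 169 ≡ 169 (mod 1531)
13^4 = (13^2)^2 ≡ 169^2 = 28561 ≡ 1003 (mod 1531)
13^8 = (13^4)^2 ≡ 1003^2 = 1006009 ≡ 142 (mod 1531)
13^11 = 13^8 · 13^2 · 13^1 ≡ 142 · 169 · 13 ≡ 1181 (mod 1531).

1181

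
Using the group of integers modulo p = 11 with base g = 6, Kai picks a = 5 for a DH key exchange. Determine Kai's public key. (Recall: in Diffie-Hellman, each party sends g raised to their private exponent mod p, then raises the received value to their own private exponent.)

Public value = 6^5 (mod 11).
6^1 ≡ 6 (mod 11)
6^2 = (6^1)^2 ≡ 6^2 = 36 ≡ 3 (mod 11)
6^4 = (6^2)^2 ≡ 3^2 = 9 ≡ 9 (mod 11)
6^5 = 6^4 · 6^1 ≡ 9 · 6 ≡ 10 (mod 11).

10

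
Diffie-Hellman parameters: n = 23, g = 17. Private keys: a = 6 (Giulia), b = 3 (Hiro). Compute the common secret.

Hiro sends B = g^b mod n = 17^3 mod 23.
17^1 ≡ 17 (mod 23)
17^2 = (17^1)^2 ≡ 17^2 = 289 ≡ 13 (mod 23)
17^3 = 17^2 · 17^1 ≡ 13 · 17 ≡ 14 (mod 23).
So B = 14. Giulia then computes K = B^a mod n = 14^6 mod 23.
14^1 ≡ 14 (mod 23)
14^2 = (14^1)^2 ≡ 14^2 = 196 ≡ 12 (mod 23)
14^4 = (14^2)^2 ≡ 12^2 = 144 ≡ 6 (mod 23)
14^6 = 14^4 · 14^2 ≡ 6 · 12 ≡ 3 (mod 23).

3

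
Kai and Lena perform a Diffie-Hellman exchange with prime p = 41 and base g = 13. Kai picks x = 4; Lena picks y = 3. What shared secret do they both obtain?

Kai sends A = g^x mod p = 13^4 mod 41.
13^1 ≡ 13 (mod 41)
13^2 = (13^1)^2 ≡ 13^2 = 169 ≡ 5 (mod 41)
13^4 = (13^2)^2 ≡ 5^2 = 25 ≡ 25 (mod 41)
So A = 25. Lena then computes K = A^y mod p = 25^3 mod 41.
25^1 ≡ 25 (mod 41)
25^2 = (25^1)^2 ≡ 25^2 = 625 ≡ 10 (mod 41)
25^3 = 25^2 · 25^1 ≡ 10 · 25 ≡ 4 (mod 41).

4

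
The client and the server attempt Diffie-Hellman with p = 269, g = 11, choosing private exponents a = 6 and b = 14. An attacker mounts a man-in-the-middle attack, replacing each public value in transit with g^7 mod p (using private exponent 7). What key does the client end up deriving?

61

The client receives an attacker's public value M = 11^7 mod 269 instead of the honest one.
11^1 ≡ 11 (mod 269)
11^2 = (11^1)^2 ≡ 11^2 = 121 ≡ 121 (mod 269)
11^4 = (11^2)^2 ≡ 121^2 = 14641 ≡ 115 (mod 269)
11^7 = 11^4 · 11^2 · 11^1 ≡ 115 · 121 · 11 ≡ 4 (mod 269).
So M = 4. The client computes K = M^6 mod 269.
4^1 ≡ 4 (mod 269)
4^2 = (4^1)^2 ≡ 4^2 = 16 ≡ 16 (mod 269)
4^4 = (4^2)^2 ≡ 16^2 = 256 ≡ 256 (mod 269)
4^6 = 4^4 · 4^2 ≡ 256 · 16 ≡ 61 (mod 269).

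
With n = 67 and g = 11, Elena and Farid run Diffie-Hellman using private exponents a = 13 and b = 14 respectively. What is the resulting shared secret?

Farid sends B = g^b mod n = 11^14 mod 67.
11^1 ≡ 11 (mod 67)
11^2 = (11^1)^2 ≡ 11^2 = 121 ≡ 54 (mod 67)
11^4 = (11^2)^2 ≡ 54^2 = 2916 ≡ 35 (mod 67)
11^8 = (11^4)^2 ≡ 35^2 = 1225 ≡ 19 (mod 67)
11^14 = 11^8 · 11^4 · 11^2 ≡ 19 · 35 · 54 ≡ 65 (mod 67).
So B = 65. Elena then computes K = B^a mod n = 65^13 mod 67.
65^1 ≡ 65 (mod 67)
65^2 = (65^1)^2 ≡ 65^2 = 4225 ≡ 4 (mod 67)
65^4 = (65^2)^2 ≡ 4^2 = 16 ≡ 16 (mod 67)
65^8 = (65^4)^2 ≡ 16^2 = 256 ≡ 55 (mod 67)
65^13 = 65^8 · 65^4 · 65^1 ≡ 55 · 16 · 65 ≡ 49 (mod 67).

49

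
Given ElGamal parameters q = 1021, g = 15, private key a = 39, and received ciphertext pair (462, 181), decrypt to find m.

Shared mask s = c₁^a mod q = 462^39 mod 1021.
462^1 ≡ 462 (mod 1021)
462^2 = (462^1)^2 ≡ 462^2 = 213444 ≡ 55 (mod 1021)
462^4 = (462^2)^2 ≡ 55^2 = 3025 ≡ 983 (mod 1021)
462^8 = (462^4)^2 ≡ 983^2 = 966289 ≡ 423 (mod 1021)
462^16 = (462^8)^2 ≡ 423^2 = 178929 ≡ 254 (mod 1021)
462^32 = (462^16)^2 ≡ 254^2 = 64516 ≡ 193 (mod 1021)
462^39 = 462^32 · 462^4 · 462^2 · 462^1 ≡ 193 · 983 · 55 · 462 ≡ 64 (mod 1021).
So s = 64; s⁻¹ ≡ 686 (mod 1021).
m = c₂ · s⁻¹ mod 1021 = 181 · 686 mod 1021 = 625.

625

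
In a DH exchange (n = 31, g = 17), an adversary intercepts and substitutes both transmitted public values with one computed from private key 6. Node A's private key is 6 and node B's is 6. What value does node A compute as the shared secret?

8

Node A receives an adversary's public value M = 17^6 mod 31 instead of the honest one.
17^1 ≡ 17 (mod 31)
17^2 = (17^1)^2 ≡ 17^2 = 289 ≡ 10 (mod 31)
17^4 = (17^2)^2 ≡ 10^2 = 100 ≡ 7 (mod 31)
17^6 = 17^4 · 17^2 ≡ 7 · 10 ≡ 8 (mod 31).
So M = 8. Node A computes K = M^6 mod 31.
8^1 ≡ 8 (mod 31)
8^2 = (8^1)^2 ≡ 8^2 = 64 ≡ 2 (mod 31)
8^4 = (8^2)^2 ≡ 2^2 = 4 ≡ 4 (mod 31)
8^6 = 8^4 · 8^2 ≡ 4 · 2 ≡ 8 (mod 31).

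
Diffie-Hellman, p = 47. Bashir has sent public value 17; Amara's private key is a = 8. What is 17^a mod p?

Shared key K = 17^8 mod 47.
17^1 ≡ 17 (mod 47)
17^2 = (17^1)^2 ≡ 17^2 = 289 ≡ 7 (mod 47)
17^4 = (17^2)^2 ≡ 7^2 = 49 ≡ 2 (mod 47)
17^8 = (17^4)^2 ≡ 2^2 = 4 ≡ 4 (mod 47)

4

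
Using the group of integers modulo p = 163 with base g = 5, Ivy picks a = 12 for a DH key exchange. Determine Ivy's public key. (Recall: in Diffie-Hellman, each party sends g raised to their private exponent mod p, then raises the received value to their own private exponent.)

40

Public value = 5^12 mod 163.
5^1 ≡ 5 (mod 163)
5^2 = (5^1)^2 ≡ 5^2 = 25 ≡ 25 (mod 163)
5^4 = (5^2)^2 ≡ 25^2 = 625 ≡ 136 (mod 163)
5^8 = (5^4)^2 ≡ 136^2 = 18496 ≡ 77 (mod 163)
5^12 = 5^8 · 5^4 ≡ 77 · 136 ≡ 40 (mod 163).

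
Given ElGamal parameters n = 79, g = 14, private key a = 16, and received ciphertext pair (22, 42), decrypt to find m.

Shared mask s = c₁^a mod n = 22^16 mod 79.
22^1 ≡ 22 (mod 79)
22^2 = (22^1)^2 ≡ 22^2 = 484 ≡ 10 (mod 79)
22^4 = (22^2)^2 ≡ 10^2 = 100 ≡ 21 (mod 79)
22^8 = (22^4)^2 ≡ 21^2 = 441 ≡ 46 (mod 79)
22^16 = (22^8)^2 ≡ 46^2 = 2116 ≡ 62 (mod 79)
So s = 62; s⁻¹ ≡ 65 (mod 79).
m = c₂ · s⁻¹ mod 79 = 42 · 65 mod 79 = 44.

44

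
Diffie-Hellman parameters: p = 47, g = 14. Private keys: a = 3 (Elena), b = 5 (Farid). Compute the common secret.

27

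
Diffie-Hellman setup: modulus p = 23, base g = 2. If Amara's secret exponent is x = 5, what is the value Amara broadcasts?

Public value = 2^5 mod 23.
2^1 ≡ 2 (mod 23)
2^2 = (2^1)^2 ≡ 2^2 = 4 ≡ 4 (mod 23)
2^4 = (2^2)^2 ≡ 4^2 = 16 ≡ 16 (mod 23)
2^5 = 2^4 · 2^1 ≡ 16 · 2 ≡ 9 (mod 23).

9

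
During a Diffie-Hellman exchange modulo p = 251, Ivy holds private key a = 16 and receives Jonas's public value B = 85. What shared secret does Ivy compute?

Shared key K = 85^16 mod 251.
85^1 ≡ 85 (mod 251)
85^2 = (85^1)^2 ≡ 85^2 = 7225 ≡ 197 (mod 251)
85^4 = (85^2)^2 ≡ 197^2 = 38809 ≡ 155 (mod 251)
85^8 = (85^4)^2 ≡ 155^2 = 24025 ≡ 180 (mod 251)
85^16 = (85^8)^2 ≡ 180^2 = 32400 ≡ 21 (mod 251)

21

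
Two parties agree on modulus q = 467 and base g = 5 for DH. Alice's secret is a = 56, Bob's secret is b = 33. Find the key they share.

447

Alice sends A = g^a mod q = 5^56 mod 467.
5^1 ≡ 5 (mod 467)
5^2 = (5^1)^2 ≡ 5^2 = 25 ≡ 25 (mod 467)
5^4 = (5^2)^2 ≡ 25^2 = 625 ≡ 158 (mod 467)
5^8 = (5^4)^2 ≡ 158^2 = 24964 ≡ 213 (mod 467)
5^16 = (5^8)^2 ≡ 213^2 = 45369 ≡ 70 (mod 467)
5^32 = (5^16)^2 ≡ 70^2 = 4900 ≡ 230 (mod 467)
5^56 = 5^32 · 5^16 · 5^8 ≡ 230 · 70 · 213 ≡ 119 (mod 467).
So A = 119. Bob then computes K = A^b mod q = 119^33 mod 467.
119^1 ≡ 119 (mod 467)
119^2 = (119^1)^2 ≡ 119^2 = 14161 ≡ 151 (mod 467)
119^4 = (119^2)^2 ≡ 151^2 = 22801 ≡ 385 (mod 467)
119^8 = (119^4)^2 ≡ 385^2 = 148225 ≡ 186 (mod 467)
119^16 = (119^8)^2 ≡ 186^2 = 34596 ≡ 38 (mod 467)
119^32 = (119^16)^2 ≡ 38^2 = 1444 ≡ 43 (mod 467)
119^33 = 119^32 · 119^1 ≡ 43 · 119 ≡ 447 (mod 467).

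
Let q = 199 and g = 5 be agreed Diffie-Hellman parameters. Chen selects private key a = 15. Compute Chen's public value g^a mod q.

Public value = 5^15 mod 199.
5^1 ≡ 5 (mod 199)
5^2 = (5^1)^2 ≡ 5^2 = 25 ≡ 25 (mod 199)
5^4 = (5^2)^2 ≡ 25^2 = 625 ≡ 28 (mod 199)
5^8 = (5^4)^2 ≡ 28^2 = 784 ≡ 187 (mod 199)
5^15 = 5^8 · 5^4 · 5^2 · 5^1 ≡ 187 · 28 · 25 · 5 ≡ 188 (mod 199).

188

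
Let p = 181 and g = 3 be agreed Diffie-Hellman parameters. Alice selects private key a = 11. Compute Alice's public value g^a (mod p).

129

Public value = 3^11 (mod 181).
3^1 ≡ 3 (mod 181)
3^2 = (3^1)^2 ≡ 3^2 = 9 ≡ 9 (mod 181)
3^4 = (3^2)^2 ≡ 9^2 = 81 ≡ 81 (mod 181)
3^8 = (3^4)^2 ≡ 81^2 = 6561 ≡ 45 (mod 181)
3^11 = 3^8 · 3^2 · 3^1 ≡ 45 · 9 · 3 ≡ 129 (mod 181).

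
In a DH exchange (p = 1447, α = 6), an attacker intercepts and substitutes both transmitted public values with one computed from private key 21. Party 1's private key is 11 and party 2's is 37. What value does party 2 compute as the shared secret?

Party 2 receives an attacker's public value M = 6^21 mod 1447 instead of the honest one.
6^1 ≡ 6 (mod 1447)
6^2 = (6^1)^2 ≡ 6^2 = 36 ≡ 36 (mod 1447)
6^4 = (6^2)^2 ≡ 36^2 = 1296 ≡ 1296 (mod 1447)
6^8 = (6^4)^2 ≡ 1296^2 = 1679616 ≡ 1096 (mod 1447)
6^16 = (6^8)^2 ≡ 1096^2 = 1201216 ≡ 206 (mod 1447)
6^21 = 6^16 · 6^4 · 6^1 ≡ 206 · 1296 · 6 ≡ 27 (mod 1447).
So M = 27. Party 2 computes K = M^37 mod 1447.
27^1 ≡ 27 (mod 1447)
27^2 = (27^1)^2 ≡ 27^2 = 729 ≡ 729 (mod 1447)
27^4 = (27^2)^2 ≡ 729^2 = 531441 ≡ 392 (mod 1447)
27^8 = (27^4)^2 ≡ 392^2 = 153664 ≡ 282 (mod 1447)
27^16 = (27^8)^2 ≡ 282^2 = 79524 ≡ 1386 (mod 1447)
27^32 = (27^16)^2 ≡ 1386^2 = 1920996 ≡ 827 (mod 1447)
27^37 = 27^32 · 27^4 · 27^1 ≡ 827 · 392 · 27 ≡ 65 (mod 1447).

65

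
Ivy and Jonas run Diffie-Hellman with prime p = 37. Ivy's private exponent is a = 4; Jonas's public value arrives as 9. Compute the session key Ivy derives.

Shared key K = 9^4 mod 37.
9^1 ≡ 9 (mod 37)
9^2 = (9^1)^2 ≡ 9^2 = 81 ≡ 7 (mod 37)
9^4 = (9^2)^2 ≡ 7^2 = 49 ≡ 12 (mod 37)

12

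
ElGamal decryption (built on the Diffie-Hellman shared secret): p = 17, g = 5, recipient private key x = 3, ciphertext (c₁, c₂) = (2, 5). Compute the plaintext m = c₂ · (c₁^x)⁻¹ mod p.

Shared mask s = c₁^x mod p = 2^3 mod 17.
2^1 ≡ 2 (mod 17)
2^2 = (2^1)^2 ≡ 2^2 = 4 ≡ 4 (mod 17)
2^3 = 2^2 · 2^1 ≡ 4 · 2 ≡ 8 (mod 17).
So s = 8; s⁻¹ ≡ 15 (mod 17).
m = c₂ · s⁻¹ mod 17 = 5 · 15 mod 17 = 7.

7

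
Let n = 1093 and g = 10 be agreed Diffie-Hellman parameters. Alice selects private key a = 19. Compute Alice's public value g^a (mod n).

Public value = 10^19 (mod 1093).
10^1 ≡ 10 (mod 1093)
10^2 = (10^1)^2 ≡ 10^2 = 100 ≡ 100 (mod 1093)
10^4 = (10^2)^2 ≡ 100^2 = 10000 ≡ 163 (mod 1093)
10^8 = (10^4)^2 ≡ 163^2 = 26569 ≡ 337 (mod 1093)
10^16 = (10^8)^2 ≡ 337^2 = 113569 ≡ 990 (mod 1093)
10^19 = 10^16 · 10^2 · 10^1 ≡ 990 · 100 · 10 ≡ 835 (mod 1093).

835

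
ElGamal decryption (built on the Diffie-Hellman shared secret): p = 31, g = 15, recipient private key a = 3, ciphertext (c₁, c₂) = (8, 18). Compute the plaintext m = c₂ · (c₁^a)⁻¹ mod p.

Shared mask s = c₁^a mod p = 8^3 mod 31.
8^1 ≡ 8 (mod 31)
8^2 = (8^1)^2 ≡ 8^2 = 64 ≡ 2 (mod 31)
8^3 = 8^2 · 8^1 ≡ 2 · 8 ≡ 16 (mod 31).
So s = 16; s⁻¹ ≡ 2 (mod 31).
m = c₂ · s⁻¹ mod 31 = 18 · 2 mod 31 = 5.

5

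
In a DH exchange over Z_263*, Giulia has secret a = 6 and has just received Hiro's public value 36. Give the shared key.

Shared key K = 36^6 mod 263.
36^1 ≡ 36 (mod 263)
36^2 = (36^1)^2 ≡ 36^2 = 1296 ≡ 244 (mod 263)
36^4 = (36^2)^2 ≡ 244^2 = 59536 ≡ 98 (mod 263)
36^6 = 36^4 · 36^2 ≡ 98 · 244 ≡ 242 (mod 263).

242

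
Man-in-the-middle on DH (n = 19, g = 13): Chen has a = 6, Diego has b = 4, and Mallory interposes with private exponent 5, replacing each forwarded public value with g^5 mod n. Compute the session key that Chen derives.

7

Chen receives Mallory's public value M = 13^5 mod 19 instead of the honest one.
13^1 ≡ 13 (mod 19)
13^2 = (13^1)^2 ≡ 13^2 = 169 ≡ 17 (mod 19)
13^4 = (13^2)^2 ≡ 17^2 = 289 ≡ 4 (mod 19)
13^5 = 13^4 · 13^1 ≡ 4 · 13 ≡ 14 (mod 19).
So M = 14. Chen computes K = M^6 mod 19.
14^1 ≡ 14 (mod 19)
14^2 = (14^1)^2 ≡ 14^2 = 196 ≡ 6 (mod 19)
14^4 = (14^2)^2 ≡ 6^2 = 36 ≡ 17 (mod 19)
14^6 = 14^4 · 14^2 ≡ 17 · 6 ≡ 7 (mod 19).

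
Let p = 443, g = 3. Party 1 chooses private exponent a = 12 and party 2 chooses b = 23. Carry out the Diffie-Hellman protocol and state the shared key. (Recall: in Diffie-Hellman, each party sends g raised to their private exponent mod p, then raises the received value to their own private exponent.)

Party 1 sends A = g^a mod p = 3^12 mod 443.
3^1 ≡ 3 (mod 443)
3^2 = (3^1)^2 ≡ 3^2 = 9 ≡ 9 (mod 443)
3^4 = (3^2)^2 ≡ 9^2 = 81 ≡ 81 (mod 443)
3^8 = (3^4)^2 ≡ 81^2 = 6561 ≡ 359 (mod 443)
3^12 = 3^8 · 3^4 ≡ 359 · 81 ≡ 284 (mod 443).
So A = 284. Party 2 then computes K = A^b mod p = 284^23 mod 443.
284^1 ≡ 284 (mod 443)
284^2 = (284^1)^2 ≡ 284^2 = 80656 ≡ 30 (mod 443)
284^4 = (284^2)^2 ≡ 30^2 = 900 ≡ 14 (mod 443)
284^8 = (284^4)^2 ≡ 14^2 = 196 ≡ 196 (mod 443)
284^16 = (284^8)^2 ≡ 196^2 = 38416 ≡ 318 (mod 443)
284^23 = 284^16 · 284^4 · 284^2 · 284^1 ≡ 318 · 14 · 30 · 284 ≡ 51 (mod 443).

51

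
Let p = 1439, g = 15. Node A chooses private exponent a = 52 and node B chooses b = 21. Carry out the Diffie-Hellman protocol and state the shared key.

Node A sends A = g^a mod p = 15^52 mod 1439.
15^1 ≡ 15 (mod 1439)
15^2 = (15^1)^2 ≡ 15^2 = 225 ≡ 225 (mod 1439)
15^4 = (15^2)^2 ≡ 225^2 = 50625 ≡ 260 (mod 1439)
15^8 = (15^4)^2 ≡ 260^2 = 67600 ≡ 1406 (mod 1439)
15^16 = (15^8)^2 ≡ 1406^2 = 1976836 ≡ 1089 (mod 1439)
15^32 = (15^16)^2 ≡ 1089^2 = 1185921 ≡ 185 (mod 1439)
15^52 = 15^32 · 15^16 · 15^4 ≡ 185 · 1089 · 260 ≡ 1300 (mod 1439).
So A = 1300. Node B then computes K = A^b mod p = 1300^21 mod 1439.
1300^1 ≡ 1300 (mod 1439)
1300^2 = (1300^1)^2 ≡ 1300^2 = 1690000 ≡ 614 (mod 1439)
1300^4 = (1300^2)^2 ≡ 614^2 = 376996 ≡ 1417 (mod 1439)
1300^8 = (1300^4)^2 ≡ 1417^2 = 2007889 ≡ 484 (mod 1439)
1300^16 = (1300^8)^2 ≡ 484^2 = 234256 ≡ 1138 (mod 1439)
1300^21 = 1300^16 · 1300^4 · 1300^1 ≡ 1138 · 1417 · 1300 ≡ 502 (mod 1439).

502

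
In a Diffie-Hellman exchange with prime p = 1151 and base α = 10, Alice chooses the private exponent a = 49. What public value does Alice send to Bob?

392

Public value = 10^49 mod 1151.
10^1 ≡ 10 (mod 1151)
10^2 = (10^1)^2 ≡ 10^2 = 100 ≡ 100 (mod 1151)
10^4 = (10^2)^2 ≡ 100^2 = 10000 ≡ 792 (mod 1151)
10^8 = (10^4)^2 ≡ 792^2 = 627264 ≡ 1120 (mod 1151)
10^16 = (10^8)^2 ≡ 1120^2 = 1254400 ≡ 961 (mod 1151)
10^32 = (10^16)^2 ≡ 961^2 = 923521 ≡ 419 (mod 1151)
10^49 = 10^32 · 10^16 · 10^1 ≡ 419 · 961 · 10 ≡ 392 (mod 1151).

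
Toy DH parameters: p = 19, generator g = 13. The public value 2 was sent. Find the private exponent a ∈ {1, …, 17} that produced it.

Try successive powers of 13 modulo 19:
13^1 ≡ 13
13^2 ≡ 17
13^3 ≡ 12
13^4 ≡ 4
13^5 ≡ 14
13^6 ≡ 11
13^7 ≡ 10
13^8 ≡ 16
13^9 ≡ 18
13^10 ≡ 6
13^11 ≡ 2
Found: a = 11.

11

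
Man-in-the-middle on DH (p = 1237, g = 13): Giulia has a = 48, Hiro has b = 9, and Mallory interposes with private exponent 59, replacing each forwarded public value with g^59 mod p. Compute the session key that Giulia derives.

Giulia receives Mallory's public value M = 13^59 mod 1237 instead of the honest one.
13^1 ≡ 13 (mod 1237)
13^2 = (13^1)^2 ≡ 13^2 = 169 ≡ 169 (mod 1237)
13^4 = (13^2)^2 ≡ 169^2 = 28561 ≡ 110 (mod 1237)
13^8 = (13^4)^2 ≡ 110^2 = 12100 ≡ 967 (mod 1237)
13^16 = (13^8)^2 ≡ 967^2 = 935089 ≡ 1154 (mod 1237)
13^32 = (13^16)^2 ≡ 1154^2 = 1331716 ≡ 704 (mod 1237)
13^59 = 13^32 · 13^16 · 13^8 · 13^2 · 13^1 ≡ 704 · 1154 · 967 · 169 · 13 ≡ 1222 (mod 1237).
So M = 1222. Giulia computes K = M^48 mod 1237.
1222^1 ≡ 1222 (mod 1237)
1222^2 = (1222^1)^2 ≡ 1222^2 = 1493284 ≡ 225 (mod 1237)
1222^4 = (1222^2)^2 ≡ 225^2 = 50625 ≡ 1145 (mod 1237)
1222^8 = (1222^4)^2 ≡ 1145^2 = 1311025 ≡ 1042 (mod 1237)
1222^16 = (1222^8)^2 ≡ 1042^2 = 1085764 ≡ 915 (mod 1237)
1222^32 = (1222^16)^2 ≡ 915^2 = 837225 ≡ 1013 (mod 1237)
1222^48 = 1222^32 · 1222^16 ≡ 1013 · 915 ≡ 382 (mod 1237).

382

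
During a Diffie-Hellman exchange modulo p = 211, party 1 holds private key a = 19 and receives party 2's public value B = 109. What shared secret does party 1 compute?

79

Shared key K = 109^19 mod 211.
109^1 ≡ 109 (mod 211)
109^2 = (109^1)^2 ≡ 109^2 = 11881 ≡ 65 (mod 211)
109^4 = (109^2)^2 ≡ 65^2 = 4225 ≡ 5 (mod 211)
109^8 = (109^4)^2 ≡ 5^2 = 25 ≡ 25 (mod 211)
109^16 = (109^8)^2 ≡ 25^2 = 625 ≡ 203 (mod 211)
109^19 = 109^16 · 109^2 · 109^1 ≡ 203 · 65 · 109 ≡ 79 (mod 211).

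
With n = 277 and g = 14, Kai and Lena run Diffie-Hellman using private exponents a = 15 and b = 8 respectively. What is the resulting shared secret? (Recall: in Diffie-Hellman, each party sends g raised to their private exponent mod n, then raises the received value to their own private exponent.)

Lena sends B = g^b mod n = 14^8 mod 277.
14^1 ≡ 14 (mod 277)
14^2 = (14^1)^2 ≡ 14^2 = 196 ≡ 196 (mod 277)
14^4 = (14^2)^2 ≡ 196^2 = 38416 ≡ 190 (mod 277)
14^8 = (14^4)^2 ≡ 190^2 = 36100 ≡ 90 (mod 277)
So B = 90. Kai then computes K = B^a mod n = 90^15 mod 277.
90^1 ≡ 90 (mod 277)
90^2 = (90^1)^2 ≡ 90^2 = 8100 ≡ 67 (mod 277)
90^4 = (90^2)^2 ≡ 67^2 = 4489 ≡ 57 (mod 277)
90^8 = (90^4)^2 ≡ 57^2 = 3249 ≡ 202 (mod 277)
90^15 = 90^8 · 90^4 · 90^2 · 90^1 ≡ 202 · 57 · 67 · 90 ≡ 201 (mod 277).

201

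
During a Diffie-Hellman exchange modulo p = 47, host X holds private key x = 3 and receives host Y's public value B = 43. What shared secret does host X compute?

Shared key K = 43^3 mod 47.
43^1 ≡ 43 (mod 47)
43^2 = (43^1)^2 ≡ 43^2 = 1849 ≡ 16 (mod 47)
43^3 = 43^2 · 43^1 ≡ 16 · 43 ≡ 30 (mod 47).

30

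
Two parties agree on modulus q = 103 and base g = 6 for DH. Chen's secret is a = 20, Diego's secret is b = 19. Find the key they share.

38

Chen sends A = g^a mod q = 6^20 mod 103.
6^1 ≡ 6 (mod 103)
6^2 = (6^1)^2 ≡ 6^2 = 36 ≡ 36 (mod 103)
6^4 = (6^2)^2 ≡ 36^2 = 1296 ≡ 60 (mod 103)
6^8 = (6^4)^2 ≡ 60^2 = 3600 ≡ 98 (mod 103)
6^16 = (6^8)^2 ≡ 98^2 = 9604 ≡ 25 (mod 103)
6^20 = 6^16 · 6^4 ≡ 25 · 60 ≡ 58 (mod 103).
So A = 58. Diego then computes K = A^b mod q = 58^19 mod 103.
58^1 ≡ 58 (mod 103)
58^2 = (58^1)^2 ≡ 58^2 = 3364 ≡ 68 (mod 103)
58^4 = (58^2)^2 ≡ 68^2 = 4624 ≡ 92 (mod 103)
58^8 = (58^4)^2 ≡ 92^2 = 8464 ≡ 18 (mod 103)
58^16 = (58^8)^2 ≡ 18^2 = 324 ≡ 15 (mod 103)
58^19 = 58^16 · 58^2 · 58^1 ≡ 15 · 68 · 58 ≡ 38 (mod 103).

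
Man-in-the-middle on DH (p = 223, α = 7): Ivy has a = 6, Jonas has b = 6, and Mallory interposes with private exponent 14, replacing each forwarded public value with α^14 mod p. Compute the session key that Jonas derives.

Jonas receives Mallory's public value M = 7^14 mod 223 instead of the honest one.
7^1 ≡ 7 (mod 223)
7^2 = (7^1)^2 ≡ 7^2 = 49 ≡ 49 (mod 223)
7^4 = (7^2)^2 ≡ 49^2 = 2401 ≡ 171 (mod 223)
7^8 = (7^4)^2 ≡ 171^2 = 29241 ≡ 28 (mod 223)
7^14 = 7^8 · 7^4 · 7^2 ≡ 28 · 171 · 49 ≡ 16 (mod 223).
So M = 16. Jonas computes K = M^6 mod 223.
16^1 ≡ 16 (mod 223)
16^2 = (16^1)^2 ≡ 16^2 = 256 ≡ 33 (mod 223)
16^4 = (16^2)^2 ≡ 33^2 = 1089 ≡ 197 (mod 223)
16^6 = 16^4 · 16^2 ≡ 197 · 33 ≡ 34 (mod 223).

34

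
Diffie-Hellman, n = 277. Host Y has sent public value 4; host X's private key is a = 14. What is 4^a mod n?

19

Shared key K = 4^14 mod 277.
4^1 ≡ 4 (mod 277)
4^2 = (4^1)^2 ≡ 4^2 = 16 ≡ 16 (mod 277)
4^4 = (4^2)^2 ≡ 16^2 = 256 ≡ 256 (mod 277)
4^8 = (4^4)^2 ≡ 256^2 = 65536 ≡ 164 (mod 277)
4^14 = 4^8 · 4^4 · 4^2 ≡ 164 · 256 · 16 ≡ 19 (mod 277).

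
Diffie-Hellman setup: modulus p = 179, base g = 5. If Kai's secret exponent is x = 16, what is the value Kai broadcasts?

Public value = 5^16 (mod 179).
5^1 ≡ 5 (mod 179)
5^2 = (5^1)^2 ≡ 5^2 = 25 ≡ 25 (mod 179)
5^4 = (5^2)^2 ≡ 25^2 = 625 ≡ 88 (mod 179)
5^8 = (5^4)^2 ≡ 88^2 = 7744 ≡ 47 (mod 179)
5^16 = (5^8)^2 ≡ 47^2 = 2209 ≡ 61 (mod 179)

61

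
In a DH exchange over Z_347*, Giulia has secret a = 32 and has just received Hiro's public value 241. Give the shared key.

Shared key K = 241^32 mod 347.
241^1 ≡ 241 (mod 347)
241^2 = (241^1)^2 ≡ 241^2 = 58081 ≡ 132 (mod 347)
241^4 = (241^2)^2 ≡ 132^2 = 17424 ≡ 74 (mod 347)
241^8 = (241^4)^2 ≡ 74^2 = 5476 ≡ 271 (mod 347)
241^16 = (241^8)^2 ≡ 271^2 = 73441 ≡ 224 (mod 347)
241^32 = (241^16)^2 ≡ 224^2 = 50176 ≡ 208 (mod 347)

208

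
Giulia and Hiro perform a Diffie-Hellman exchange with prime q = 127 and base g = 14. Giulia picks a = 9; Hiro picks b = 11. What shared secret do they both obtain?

63

Hiro sends B = g^b mod q = 14^11 mod 127.
14^1 ≡ 14 (mod 127)
14^2 = (14^1)^2 ≡ 14^2 = 196 ≡ 69 (mod 127)
14^4 = (14^2)^2 ≡ 69^2 = 4761 ≡ 62 (mod 127)
14^8 = (14^4)^2 ≡ 62^2 = 3844 ≡ 34 (mod 127)
14^11 = 14^8 · 14^2 · 14^1 ≡ 34 · 69 · 14 ≡ 78 (mod 127).
So B = 78. Giulia then computes K = B^a mod q = 78^9 mod 127.
78^1 ≡ 78 (mod 127)
78^2 = (78^1)^2 ≡ 78^2 = 6084 ≡ 115 (mod 127)
78^4 = (78^2)^2 ≡ 115^2 = 13225 ≡ 17 (mod 127)
78^8 = (78^4)^2 ≡ 17^2 = 289 ≡ 35 (mod 127)
78^9 = 78^8 · 78^1 ≡ 35 · 78 ≡ 63 (mod 127).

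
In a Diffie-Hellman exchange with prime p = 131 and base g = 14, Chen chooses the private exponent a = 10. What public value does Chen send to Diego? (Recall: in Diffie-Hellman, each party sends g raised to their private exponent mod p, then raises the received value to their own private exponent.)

Public value = 14^10 mod 131.
14^1 ≡ 14 (mod 131)
14^2 = (14^1)^2 ≡ 14^2 = 196 ≡ 65 (mod 131)
14^4 = (14^2)^2 ≡ 65^2 = 4225 ≡ 33 (mod 131)
14^8 = (14^4)^2 ≡ 33^2 = 1089 ≡ 41 (mod 131)
14^10 = 14^8 · 14^2 ≡ 41 · 65 ≡ 45 (mod 131).

45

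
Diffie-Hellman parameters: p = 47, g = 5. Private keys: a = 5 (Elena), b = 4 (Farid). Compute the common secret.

Farid sends B = g^b mod p = 5^4 mod 47.
5^1 ≡ 5 (mod 47)
5^2 = (5^1)^2 ≡ 5^2 = 25 ≡ 25 (mod 47)
5^4 = (5^2)^2 ≡ 25^2 = 625 ≡ 14 (mod 47)
So B = 14. Elena then computes K = B^a mod p = 14^5 mod 47.
14^1 ≡ 14 (mod 47)
14^2 = (14^1)^2 ≡ 14^2 = 196 ≡ 8 (mod 47)
14^4 = (14^2)^2 ≡ 8^2 = 64 ≡ 17 (mod 47)
14^5 = 14^4 · 14^1 ≡ 17 · 14 ≡ 3 (mod 47).

3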